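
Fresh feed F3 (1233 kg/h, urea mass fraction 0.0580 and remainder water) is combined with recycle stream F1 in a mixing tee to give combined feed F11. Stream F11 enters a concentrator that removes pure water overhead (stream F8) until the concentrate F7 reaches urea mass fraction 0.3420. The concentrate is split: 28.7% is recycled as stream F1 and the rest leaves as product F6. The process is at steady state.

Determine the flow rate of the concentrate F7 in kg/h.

293.3 kg/h

Overall urea balance (none leaves overhead): urea in fresh feed = urea in product, i.e. 1233×0.058 = (1−0.287)·F7·0.342.
F7 = 71.514/(0.342×0.713) = 293.28 kg/h.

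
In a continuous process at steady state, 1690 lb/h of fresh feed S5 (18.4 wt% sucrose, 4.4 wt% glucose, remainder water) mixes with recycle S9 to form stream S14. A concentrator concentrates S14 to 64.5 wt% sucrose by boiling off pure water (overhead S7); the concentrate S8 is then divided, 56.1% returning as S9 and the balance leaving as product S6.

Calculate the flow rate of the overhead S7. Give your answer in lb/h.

Overall sucrose balance (none leaves overhead): sucrose in fresh feed = sucrose in product, i.e. 1690×0.184 = (1−0.561)·S8·0.645.
S8 = 310.96/(0.645×0.439) = 1098.2 lb/h.
Recycle S9 = 0.561×1098.2 = 616.09 lb/h.
Combined feed S14 = 1690 + 616.09 = 2306.1 lb/h.
Overhead S7 = S14 − S8 = 2306.1 − 1098.2 = 1207.9 lb/h.

1208 lb/h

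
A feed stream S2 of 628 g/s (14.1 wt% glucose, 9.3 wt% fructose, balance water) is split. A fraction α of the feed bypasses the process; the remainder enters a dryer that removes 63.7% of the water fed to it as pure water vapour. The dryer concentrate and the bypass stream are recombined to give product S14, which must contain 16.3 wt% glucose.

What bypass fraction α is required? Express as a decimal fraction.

0.723

All 628×0.141 = 88.548 g/s of glucose reaches S14, so S14 = 88.548/0.163 = 543.24 g/s and vapour = 84.761 g/s.
The evaporator receives (1−α)·628 of feed at 0.766 water and removes 0.637 of that water:
0.637×0.766×(1−α)×628 = 84.761
(1−α) = 84.761/306.43 = 0.2766;  α = 0.7234.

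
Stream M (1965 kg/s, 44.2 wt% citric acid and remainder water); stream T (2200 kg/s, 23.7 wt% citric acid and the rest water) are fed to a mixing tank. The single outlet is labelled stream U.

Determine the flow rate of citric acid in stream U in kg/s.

citric acid out = citric acid in = 1965×0.442 + 2200×0.237 = 1389.9 kg/s.

1390 kg/s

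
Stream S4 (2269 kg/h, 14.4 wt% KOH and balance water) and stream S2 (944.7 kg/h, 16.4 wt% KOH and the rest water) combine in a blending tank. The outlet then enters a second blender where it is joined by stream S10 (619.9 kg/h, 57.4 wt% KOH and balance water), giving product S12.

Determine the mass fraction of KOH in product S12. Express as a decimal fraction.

Overall, product flow = 3833.6 kg/h.
KOH in = 2269×0.144 + 944.7×0.164 + 619.9×0.574 = 837.49 kg/h.
KOH fraction in S12 = 0.2185.

0.2185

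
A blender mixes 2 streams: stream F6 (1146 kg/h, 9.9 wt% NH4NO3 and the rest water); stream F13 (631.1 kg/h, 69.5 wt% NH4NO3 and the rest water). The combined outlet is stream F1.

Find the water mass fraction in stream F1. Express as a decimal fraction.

0.689

Total flow out = 1146 + 631.1 = 1777.1 kg/h.
water in = 1146×0.901 + 631.1×0.305 = 1225 kg/h.
water mass fraction in F1 = 1225/1777.1 = 0.689.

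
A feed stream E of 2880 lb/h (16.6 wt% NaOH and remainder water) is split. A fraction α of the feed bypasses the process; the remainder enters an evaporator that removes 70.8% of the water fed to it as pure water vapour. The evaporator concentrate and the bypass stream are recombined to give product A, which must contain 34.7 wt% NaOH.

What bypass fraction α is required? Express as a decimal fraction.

All 2880×0.166 = 478.08 lb/h of NaOH reaches A, so A = 478.08/0.347 = 1377.8 lb/h and vapour = 1502.2 lb/h.
The evaporator receives (1−α)·2880 of feed at 0.834 water and removes 0.708 of that water:
0.708×0.834×(1−α)×2880 = 1502.2
(1−α) = 1502.2/1700.6 = 0.8834;  α = 0.1166.

0.117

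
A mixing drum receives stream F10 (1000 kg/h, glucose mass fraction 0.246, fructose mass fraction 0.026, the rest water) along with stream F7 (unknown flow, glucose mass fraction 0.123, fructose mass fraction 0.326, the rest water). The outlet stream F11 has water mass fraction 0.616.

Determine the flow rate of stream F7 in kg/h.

Let F7 be the unknown flow. Total out = 1000 + F7.
water balance: 728 + 0.551·F7 = 0.616·(1000 + F7)
(0.551 − 0.616)·F7 = 0.616×1000 − 728 = -112
F7 = -112 / -0.065 = 1723.1 kg/h

1723 kg/h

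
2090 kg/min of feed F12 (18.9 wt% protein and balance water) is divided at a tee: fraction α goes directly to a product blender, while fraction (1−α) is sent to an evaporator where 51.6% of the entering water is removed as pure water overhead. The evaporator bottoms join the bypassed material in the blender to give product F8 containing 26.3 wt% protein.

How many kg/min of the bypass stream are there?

All 2090×0.189 = 395.01 kg/min of protein reaches F8, so F8 = 395.01/0.263 = 1501.9 kg/min and vapour = 588.06 kg/min.
The evaporator receives (1−α)·2090 of feed at 0.811 water and removes 0.516 of that water:
0.516×0.811×(1−α)×2090 = 588.06
(1−α) = 588.06/874.61 = 0.6724;  α = 0.3276.
Bypass flow = 0.3276×2090 = 684.76 kg/min.

684.8 kg/min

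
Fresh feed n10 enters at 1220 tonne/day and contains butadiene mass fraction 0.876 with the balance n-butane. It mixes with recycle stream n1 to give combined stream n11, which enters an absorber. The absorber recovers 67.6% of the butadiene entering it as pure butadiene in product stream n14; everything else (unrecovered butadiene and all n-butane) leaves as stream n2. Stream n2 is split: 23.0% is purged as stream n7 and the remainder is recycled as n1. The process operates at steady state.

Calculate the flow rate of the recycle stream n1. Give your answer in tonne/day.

861.7 tonne/day

n-butane enters only via n10 and leaves only via the purge: 1220×0.124 = 0.230×(n-butane in n2), and the absorber passes all n-butane, so n-butane in n11 = n-butane in n2 = 657.74 tonne/day.
butadiene in n11: m_A = 1220×0.876 + (1−0.230)·(1−0.676)·m_A, so m_A = 1068.7/0.7505 = 1424 tonne/day.
n2 = (1−0.676)×1424 + 657.74 = 1119.1 tonne/day.
Recycle n1 = (1−0.230)×1119.1 = 861.71 tonne/day.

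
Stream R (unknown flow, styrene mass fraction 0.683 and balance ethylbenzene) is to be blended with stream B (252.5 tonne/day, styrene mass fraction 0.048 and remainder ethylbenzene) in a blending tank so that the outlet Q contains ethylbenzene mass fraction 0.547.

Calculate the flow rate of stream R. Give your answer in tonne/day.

444.6 tonne/day

Let R be the unknown flow. Total out = 252.5 + R.
ethylbenzene balance: 240.38 + 0.317·R = 0.547·(252.5 + R)
(0.317 − 0.547)·R = 0.547×252.5 − 240.38 = -102.26
R = -102.26 / -0.230 = 444.62 tonne/day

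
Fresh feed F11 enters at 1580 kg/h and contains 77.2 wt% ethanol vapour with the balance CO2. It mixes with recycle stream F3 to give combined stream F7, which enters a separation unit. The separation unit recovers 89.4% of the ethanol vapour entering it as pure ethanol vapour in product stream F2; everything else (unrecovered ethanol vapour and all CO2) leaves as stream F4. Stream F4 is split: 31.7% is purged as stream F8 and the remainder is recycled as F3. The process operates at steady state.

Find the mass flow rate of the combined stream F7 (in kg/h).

CO2 enters only via F11 and leaves only via the purge: 1580×0.228 = 0.317×(CO2 in F4), and the separation unit passes all CO2, so CO2 in F7 = CO2 in F4 = 1136.4 kg/h.
ethanol vapour in F7: m_A = 1580×0.772 + (1−0.317)·(1−0.894)·m_A, so m_A = 1219.8/0.9276 = 1315 kg/h.
F7 = 1315 + 1136.4 = 2451.4 kg/h.

2451 kg/h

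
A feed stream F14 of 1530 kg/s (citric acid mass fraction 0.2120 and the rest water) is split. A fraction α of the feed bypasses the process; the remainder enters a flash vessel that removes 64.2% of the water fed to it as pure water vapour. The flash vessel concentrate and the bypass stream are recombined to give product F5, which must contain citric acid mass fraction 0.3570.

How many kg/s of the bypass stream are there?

301.6 kg/s

All 1530×0.212 = 324.36 kg/s of citric acid reaches F5, so F5 = 324.36/0.357 = 908.57 kg/s and vapour = 621.43 kg/s.
The evaporator receives (1−α)·1530 of feed at 0.788 water and removes 0.642 of that water:
0.642×0.788×(1−α)×1530 = 621.43
(1−α) = 621.43/774.02 = 0.8029;  α = 0.1971.
Bypass flow = 0.1971×1530 = 301.63 kg/s.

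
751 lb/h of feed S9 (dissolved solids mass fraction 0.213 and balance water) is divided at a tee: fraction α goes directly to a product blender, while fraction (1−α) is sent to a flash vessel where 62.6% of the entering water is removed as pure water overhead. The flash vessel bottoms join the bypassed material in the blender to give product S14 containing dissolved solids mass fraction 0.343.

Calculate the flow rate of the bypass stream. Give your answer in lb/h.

All 751×0.213 = 159.96 lb/h of dissolved solids reaches S14, so S14 = 159.96/0.343 = 466.36 lb/h and vapour = 284.64 lb/h.
The evaporator receives (1−α)·751 of feed at 0.787 water and removes 0.626 of that water:
0.626×0.787×(1−α)×751 = 284.64
(1−α) = 284.64/369.99 = 0.7693;  α = 0.2307.
Bypass flow = 0.2307×751 = 173.25 lb/h.

173.2 lb/h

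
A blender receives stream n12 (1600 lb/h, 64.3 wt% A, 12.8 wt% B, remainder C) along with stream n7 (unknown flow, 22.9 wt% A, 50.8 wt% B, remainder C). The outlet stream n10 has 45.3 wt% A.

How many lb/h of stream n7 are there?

1357 lb/h

Let n7 be the unknown flow. Total out = 1600 + n7.
A balance: 1028.8 + 0.229·n7 = 0.453·(1600 + n7)
(0.229 − 0.453)·n7 = 0.453×1600 − 1028.8 = -304
n7 = -304 / -0.224 = 1357.1 lb/h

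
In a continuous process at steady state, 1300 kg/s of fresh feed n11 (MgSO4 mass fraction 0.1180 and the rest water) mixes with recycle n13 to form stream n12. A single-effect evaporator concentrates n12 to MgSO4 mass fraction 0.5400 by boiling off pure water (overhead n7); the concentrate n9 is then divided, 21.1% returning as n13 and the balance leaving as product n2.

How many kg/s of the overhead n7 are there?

1016 kg/s

Overall MgSO4 balance (none leaves overhead): MgSO4 in fresh feed = MgSO4 in product, i.e. 1300×0.118 = (1−0.211)·n9·0.540.
n9 = 153.4/(0.540×0.789) = 360.04 kg/s.
Recycle n13 = 0.211×360.04 = 75.969 kg/s.
Combined feed n12 = 1300 + 75.969 = 1376 kg/s.
Overhead n7 = n12 − n9 = 1376 − 360.04 = 1015.9 kg/s.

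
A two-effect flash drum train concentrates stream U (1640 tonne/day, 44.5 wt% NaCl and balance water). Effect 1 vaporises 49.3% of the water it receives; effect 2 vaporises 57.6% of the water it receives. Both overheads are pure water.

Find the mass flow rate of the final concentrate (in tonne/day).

925.5 tonne/day

water in feed = 1640×0.555 = 910.2 tonne/day.
After stage 1: water left = (1−0.493)×910.2 = 461.47; stream total = 1191.3 tonne/day.
After stage 2: water left = (1−0.576)×461.47 = 195.66; final concentrate = 925.46 tonne/day.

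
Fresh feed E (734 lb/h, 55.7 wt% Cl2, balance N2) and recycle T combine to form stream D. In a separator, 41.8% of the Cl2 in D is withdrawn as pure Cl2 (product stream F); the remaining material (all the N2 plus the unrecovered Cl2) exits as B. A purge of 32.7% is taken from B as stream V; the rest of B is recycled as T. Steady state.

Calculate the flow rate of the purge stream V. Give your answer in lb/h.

453.1 lb/h

N2 enters only via E and leaves only via the purge: 734×0.443 = 0.327×(N2 in B), and the separator passes all N2, so N2 in D = N2 in B = 994.38 lb/h.
Cl2 in D: m_A = 734×0.557 + (1−0.327)·(1−0.418)·m_A, so m_A = 408.84/0.6083 = 672.08 lb/h.
B = (1−0.418)×672.08 + 994.38 = 1385.5 lb/h.
Purge V = 0.327×1385.5 = 453.07 lb/h.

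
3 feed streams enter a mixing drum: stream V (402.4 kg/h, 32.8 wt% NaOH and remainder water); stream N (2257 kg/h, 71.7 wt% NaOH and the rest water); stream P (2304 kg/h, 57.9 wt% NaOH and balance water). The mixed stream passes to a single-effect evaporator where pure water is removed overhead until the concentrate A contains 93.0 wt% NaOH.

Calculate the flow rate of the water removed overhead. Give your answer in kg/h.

NaOH entering = 402.4×0.328 + 2257×0.717 + 2304×0.579 = 3084.3 kg/h.
All NaOH reports to A, so A = 3084.3/0.930 = 3316.4 kg/h.
Total feed = 4963.4 kg/h; overhead = 4963.4 − 3316.4 = 1647 kg/h.

1647 kg/h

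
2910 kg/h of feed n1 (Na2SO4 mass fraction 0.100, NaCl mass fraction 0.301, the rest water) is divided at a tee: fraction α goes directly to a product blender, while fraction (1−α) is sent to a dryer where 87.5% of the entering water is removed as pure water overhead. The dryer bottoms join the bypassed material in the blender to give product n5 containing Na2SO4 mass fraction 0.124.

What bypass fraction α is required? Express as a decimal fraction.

0.631

All 2910×0.100 = 291 kg/h of Na2SO4 reaches n5, so n5 = 291/0.124 = 2346.8 kg/h and vapour = 563.23 kg/h.
The evaporator receives (1−α)·2910 of feed at 0.599 water and removes 0.875 of that water:
0.875×0.599×(1−α)×2910 = 563.23
(1−α) = 563.23/1525.2 = 0.3693;  α = 0.6307.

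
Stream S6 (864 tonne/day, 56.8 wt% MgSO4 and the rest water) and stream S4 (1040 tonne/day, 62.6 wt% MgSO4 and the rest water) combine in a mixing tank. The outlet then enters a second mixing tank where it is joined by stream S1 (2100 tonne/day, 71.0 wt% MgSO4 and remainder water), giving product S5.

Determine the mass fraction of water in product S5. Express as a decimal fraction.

0.342

Overall, product flow = 4004 tonne/day.
water in = 864×0.432 + 1040×0.374 + 2100×0.290 = 1371.2 tonne/day.
water fraction in S5 = 0.342.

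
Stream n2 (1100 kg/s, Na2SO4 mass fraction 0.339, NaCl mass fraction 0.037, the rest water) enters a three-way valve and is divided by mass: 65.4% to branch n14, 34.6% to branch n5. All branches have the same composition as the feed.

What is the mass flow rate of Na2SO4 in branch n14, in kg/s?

Branch n14 total = 0.654×1100 = 719.4 kg/s.
Na2SO4 in n14 = 0.339×719.4 = 243.88 kg/s.

243.9 kg/s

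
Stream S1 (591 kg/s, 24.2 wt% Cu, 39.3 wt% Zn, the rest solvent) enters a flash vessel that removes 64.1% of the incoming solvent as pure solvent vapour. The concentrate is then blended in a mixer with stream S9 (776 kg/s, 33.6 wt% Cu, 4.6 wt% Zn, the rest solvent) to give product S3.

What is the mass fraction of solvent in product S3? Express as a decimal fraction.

Vapour removed = 0.641×0.365×591 = 138.27 kg/s; concentrate = 452.73 kg/s.
solvent reaching the mixer = 77.442 (from concentrate) + 776×0.618 = 557.01 kg/s.
Product flow = 452.73 + 776 = 1228.7 kg/s; solvent fraction = 0.453.

0.453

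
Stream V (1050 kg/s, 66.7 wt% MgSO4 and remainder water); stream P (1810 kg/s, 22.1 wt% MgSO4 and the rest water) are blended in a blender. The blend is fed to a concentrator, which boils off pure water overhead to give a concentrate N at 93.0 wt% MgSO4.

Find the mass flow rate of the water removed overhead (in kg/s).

MgSO4 entering = 1050×0.667 + 1810×0.221 = 1100.4 kg/s.
All MgSO4 reports to N, so N = 1100.4/0.930 = 1183.2 kg/s.
Total feed = 2860 kg/s; overhead = 2860 − 1183.2 = 1676.8 kg/s.

1677 kg/s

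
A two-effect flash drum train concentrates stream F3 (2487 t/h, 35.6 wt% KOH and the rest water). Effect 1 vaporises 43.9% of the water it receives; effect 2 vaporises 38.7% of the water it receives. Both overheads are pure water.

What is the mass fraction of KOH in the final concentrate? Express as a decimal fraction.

water in feed = 2487×0.644 = 1601.6 t/h.
After stage 1: water left = (1−0.439)×1601.6 = 898.51; stream total = 1783.9 t/h.
After stage 2: water left = (1−0.387)×898.51 = 550.79; final concentrate = 1436.2 t/h.
KOH fraction = 885.37/1436.2 = 0.616.

0.616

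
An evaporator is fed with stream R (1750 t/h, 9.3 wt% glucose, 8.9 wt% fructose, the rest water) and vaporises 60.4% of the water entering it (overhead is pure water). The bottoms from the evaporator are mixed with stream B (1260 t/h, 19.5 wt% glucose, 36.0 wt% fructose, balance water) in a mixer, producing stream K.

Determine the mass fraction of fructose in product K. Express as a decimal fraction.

0.2840

Vapour removed = 0.604×0.818×1750 = 864.63 t/h; concentrate = 885.37 t/h.
fructose reaching the mixer = 155.75 (from concentrate) + 1260×0.360 = 609.35 t/h.
Product flow = 885.37 + 1260 = 2145.4 t/h; fructose fraction = 0.2840.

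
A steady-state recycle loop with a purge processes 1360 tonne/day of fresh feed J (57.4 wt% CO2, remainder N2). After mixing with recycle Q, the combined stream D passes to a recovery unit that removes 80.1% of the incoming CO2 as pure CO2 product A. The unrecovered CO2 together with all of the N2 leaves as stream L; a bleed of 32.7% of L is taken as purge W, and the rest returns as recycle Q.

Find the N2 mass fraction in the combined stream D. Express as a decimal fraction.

N2 enters only via J and leaves only via the purge: 1360×0.426 = 0.327×(N2 in L), and the recovery unit passes all N2, so N2 in D = N2 in L = 1771.7 tonne/day.
CO2 in D: m_A = 1360×0.574 + (1−0.327)·(1−0.801)·m_A, so m_A = 780.64/0.8661 = 901.36 tonne/day.
D = 901.36 + 1771.7 = 2673.1 tonne/day.
N2 fraction in D = 1771.7/2673.1 = 0.663.

0.663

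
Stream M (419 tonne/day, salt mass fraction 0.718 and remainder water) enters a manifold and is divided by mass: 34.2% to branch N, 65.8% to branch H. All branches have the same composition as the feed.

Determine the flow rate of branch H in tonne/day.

275.7 tonne/day

Branch H flow = 0.658×419 = 275.7 tonne/day.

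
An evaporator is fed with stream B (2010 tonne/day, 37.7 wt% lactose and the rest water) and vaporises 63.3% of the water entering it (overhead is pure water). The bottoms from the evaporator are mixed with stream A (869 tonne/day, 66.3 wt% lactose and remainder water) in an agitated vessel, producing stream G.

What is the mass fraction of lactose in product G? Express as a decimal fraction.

Vapour removed = 0.633×0.623×2010 = 792.66 tonne/day; concentrate = 1217.3 tonne/day.
lactose reaching the mixer = 757.77 (from concentrate) + 869×0.663 = 1333.9 tonne/day.
Product flow = 1217.3 + 869 = 2086.3 tonne/day; lactose fraction = 0.639.

0.639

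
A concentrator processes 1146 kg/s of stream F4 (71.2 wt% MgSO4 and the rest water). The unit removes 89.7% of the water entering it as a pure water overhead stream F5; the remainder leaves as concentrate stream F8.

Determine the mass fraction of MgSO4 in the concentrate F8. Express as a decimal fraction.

0.960

MgSO4 is not removed: 1146×0.712 = 815.95 kg/s of MgSO4 enters F8.
water entering = 1146×0.288 = 330.05 kg/s; overhead removed = 0.897×330.05 = 296.05 kg/s.
Concentrate = 1146 − 296.05 = 849.95 kg/s.
Mass fraction = 815.95/849.95 = 0.960.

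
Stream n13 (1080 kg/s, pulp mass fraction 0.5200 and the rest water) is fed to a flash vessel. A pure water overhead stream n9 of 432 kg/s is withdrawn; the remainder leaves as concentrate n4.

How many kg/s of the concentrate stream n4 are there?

648 kg/s

Concentrate = 1080 − 432 = 648 kg/s.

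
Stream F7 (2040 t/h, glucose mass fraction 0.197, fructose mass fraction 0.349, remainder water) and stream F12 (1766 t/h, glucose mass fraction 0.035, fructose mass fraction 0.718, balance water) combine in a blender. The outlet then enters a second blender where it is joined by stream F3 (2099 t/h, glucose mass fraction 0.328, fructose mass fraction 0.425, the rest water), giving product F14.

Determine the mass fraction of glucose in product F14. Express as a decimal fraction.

0.195

Overall, product flow = 5905 t/h.
glucose in = 2040×0.197 + 1766×0.035 + 2099×0.328 = 1152.2 t/h.
glucose fraction in F14 = 0.195.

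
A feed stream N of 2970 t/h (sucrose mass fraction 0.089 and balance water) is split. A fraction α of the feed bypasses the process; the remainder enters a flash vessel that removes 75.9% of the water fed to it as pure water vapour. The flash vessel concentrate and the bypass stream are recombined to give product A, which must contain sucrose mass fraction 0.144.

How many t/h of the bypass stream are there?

All 2970×0.089 = 264.33 t/h of sucrose reaches A, so A = 264.33/0.144 = 1835.6 t/h and vapour = 1134.4 t/h.
The evaporator receives (1−α)·2970 of feed at 0.911 water and removes 0.759 of that water:
0.759×0.911×(1−α)×2970 = 1134.4
(1−α) = 1134.4/2053.6 = 0.5524;  α = 0.4476.
Bypass flow = 0.4476×2970 = 1329.4 t/h.

1329 t/h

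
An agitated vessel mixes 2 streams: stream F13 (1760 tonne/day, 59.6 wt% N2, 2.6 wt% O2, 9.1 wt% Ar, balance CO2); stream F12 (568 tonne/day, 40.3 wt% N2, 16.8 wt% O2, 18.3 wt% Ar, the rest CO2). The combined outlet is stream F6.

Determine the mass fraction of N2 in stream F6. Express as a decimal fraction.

Total flow out = 1760 + 568 = 2328 tonne/day.
N2 in = 1760×0.596 + 568×0.403 = 1277.9 tonne/day.
N2 mass fraction in F6 = 1277.9/2328 = 0.549.

0.549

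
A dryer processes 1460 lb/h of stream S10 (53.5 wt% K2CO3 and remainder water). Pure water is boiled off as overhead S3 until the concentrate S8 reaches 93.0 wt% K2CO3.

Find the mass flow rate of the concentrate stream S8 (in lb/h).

839.9 lb/h

K2CO3 is conserved: 1460×0.535 = 781.1 lb/h all reports to the concentrate.
Concentrate = 781.1/(target fraction) = 839.89 lb/h.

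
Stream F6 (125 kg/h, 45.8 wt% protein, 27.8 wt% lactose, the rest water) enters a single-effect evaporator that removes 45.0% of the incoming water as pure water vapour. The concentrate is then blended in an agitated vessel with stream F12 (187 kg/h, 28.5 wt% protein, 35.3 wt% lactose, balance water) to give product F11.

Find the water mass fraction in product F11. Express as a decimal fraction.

Vapour removed = 0.450×0.264×125 = 14.85 kg/h; concentrate = 110.15 kg/h.
water reaching the mixer = 18.15 (from concentrate) + 187×0.362 = 85.844 kg/h.
Product flow = 110.15 + 187 = 297.15 kg/h; water fraction = 0.289.

0.289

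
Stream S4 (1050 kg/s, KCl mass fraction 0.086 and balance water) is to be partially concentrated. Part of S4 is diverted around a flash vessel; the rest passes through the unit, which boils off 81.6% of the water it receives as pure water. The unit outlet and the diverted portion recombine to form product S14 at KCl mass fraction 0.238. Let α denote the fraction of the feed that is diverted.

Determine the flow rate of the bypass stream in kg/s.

All 1050×0.086 = 90.3 kg/s of KCl reaches S14, so S14 = 90.3/0.238 = 379.41 kg/s and vapour = 670.59 kg/s.
The evaporator receives (1−α)·1050 of feed at 0.914 water and removes 0.816 of that water:
0.816×0.914×(1−α)×1050 = 670.59
(1−α) = 670.59/783.12 = 0.8563;  α = 0.1437.
Bypass flow = 0.1437×1050 = 150.88 kg/s.

150.9 kg/s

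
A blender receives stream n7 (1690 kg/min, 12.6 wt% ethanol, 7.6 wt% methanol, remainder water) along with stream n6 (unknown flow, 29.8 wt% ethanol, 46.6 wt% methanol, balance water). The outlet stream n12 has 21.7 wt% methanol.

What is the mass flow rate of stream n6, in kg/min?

957 kg/min

Let n6 be the unknown flow. Total out = 1690 + n6.
methanol balance: 128.44 + 0.466·n6 = 0.217·(1690 + n6)
(0.466 − 0.217)·n6 = 0.217×1690 − 128.44 = 238.29
n6 = 238.29 / 0.249 = 956.99 kg/min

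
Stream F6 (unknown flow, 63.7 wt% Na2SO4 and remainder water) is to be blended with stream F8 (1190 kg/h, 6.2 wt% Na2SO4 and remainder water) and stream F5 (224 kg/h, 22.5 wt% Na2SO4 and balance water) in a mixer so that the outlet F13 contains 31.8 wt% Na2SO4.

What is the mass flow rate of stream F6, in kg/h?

1020 kg/h

Let F6 be the unknown flow. Total out = 1414 + F6.
Na2SO4 balance: 124.18 + 0.637·F6 = 0.318·(1414 + F6)
(0.637 − 0.318)·F6 = 0.318×1414 − 124.18 = 325.47
F6 = 325.47 / 0.319 = 1020.3 kg/h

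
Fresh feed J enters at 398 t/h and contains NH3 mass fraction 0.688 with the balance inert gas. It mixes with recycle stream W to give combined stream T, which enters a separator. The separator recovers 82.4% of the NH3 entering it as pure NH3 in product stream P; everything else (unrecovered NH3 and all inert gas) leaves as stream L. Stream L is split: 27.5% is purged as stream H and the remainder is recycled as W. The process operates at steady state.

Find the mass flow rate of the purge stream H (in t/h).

139.4 t/h

inert gas enters only via J and leaves only via the purge: 398×0.312 = 0.275×(inert gas in L), and the separator passes all inert gas, so inert gas in T = inert gas in L = 451.55 t/h.
NH3 in T: m_A = 398×0.688 + (1−0.275)·(1−0.824)·m_A, so m_A = 273.82/0.8724 = 313.87 t/h.
L = (1−0.824)×313.87 + 451.55 = 506.79 t/h.
Purge H = 0.275×506.79 = 139.37 t/h.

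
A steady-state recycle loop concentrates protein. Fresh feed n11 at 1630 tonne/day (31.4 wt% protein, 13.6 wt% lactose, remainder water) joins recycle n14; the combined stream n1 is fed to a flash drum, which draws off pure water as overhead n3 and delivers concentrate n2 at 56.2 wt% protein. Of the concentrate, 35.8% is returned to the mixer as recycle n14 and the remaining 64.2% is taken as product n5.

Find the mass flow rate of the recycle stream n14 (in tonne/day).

507.8 tonne/day

Overall protein balance (none leaves overhead): protein in fresh feed = protein in product, i.e. 1630×0.314 = (1−0.358)·n2·0.562.
n2 = 511.82/(0.562×0.642) = 1418.6 tonne/day.
Recycle n14 = 0.358×1418.6 = 507.84 tonne/day.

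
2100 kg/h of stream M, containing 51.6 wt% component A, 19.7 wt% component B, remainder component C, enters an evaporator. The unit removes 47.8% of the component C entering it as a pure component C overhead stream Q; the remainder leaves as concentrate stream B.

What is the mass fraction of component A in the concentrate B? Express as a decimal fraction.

component A is not removed: 2100×0.516 = 1083.6 kg/h of component A enters B.
component C entering = 2100×0.287 = 602.7 kg/h; overhead removed = 0.478×602.7 = 288.09 kg/h.
Concentrate = 2100 − 288.09 = 1811.9 kg/h.
Mass fraction = 1083.6/1811.9 = 0.5980.

0.5980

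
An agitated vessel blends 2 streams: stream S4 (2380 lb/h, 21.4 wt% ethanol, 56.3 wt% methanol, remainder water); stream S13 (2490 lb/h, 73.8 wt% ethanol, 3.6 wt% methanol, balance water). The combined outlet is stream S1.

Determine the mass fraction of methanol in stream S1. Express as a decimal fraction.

0.294

Total flow out = 2380 + 2490 = 4870 lb/h.
methanol in = 2380×0.563 + 2490×0.036 = 1429.6 lb/h.
methanol mass fraction in S1 = 1429.6/4870 = 0.294.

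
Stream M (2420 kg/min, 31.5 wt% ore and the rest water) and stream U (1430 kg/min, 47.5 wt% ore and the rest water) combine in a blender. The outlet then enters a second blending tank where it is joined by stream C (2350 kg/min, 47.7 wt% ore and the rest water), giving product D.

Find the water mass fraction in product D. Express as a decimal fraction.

Overall, product flow = 6200 kg/min.
water in = 2420×0.685 + 1430×0.525 + 2350×0.523 = 3637.5 kg/min.
water fraction in D = 0.587.

0.587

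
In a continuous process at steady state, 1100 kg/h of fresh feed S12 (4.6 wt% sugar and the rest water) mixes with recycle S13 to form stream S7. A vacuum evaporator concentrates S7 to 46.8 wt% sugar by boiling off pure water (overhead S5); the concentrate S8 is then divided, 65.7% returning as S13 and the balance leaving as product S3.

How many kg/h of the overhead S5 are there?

Overall sugar balance (none leaves overhead): sugar in fresh feed = sugar in product, i.e. 1100×0.046 = (1−0.657)·S8·0.468.
S8 = 50.6/(0.468×0.343) = 315.22 kg/h.
Recycle S13 = 0.657×315.22 = 207.1 kg/h.
Combined feed S7 = 1100 + 207.1 = 1307.1 kg/h.
Overhead S5 = S7 − S8 = 1307.1 − 315.22 = 991.88 kg/h.

991.9 kg/h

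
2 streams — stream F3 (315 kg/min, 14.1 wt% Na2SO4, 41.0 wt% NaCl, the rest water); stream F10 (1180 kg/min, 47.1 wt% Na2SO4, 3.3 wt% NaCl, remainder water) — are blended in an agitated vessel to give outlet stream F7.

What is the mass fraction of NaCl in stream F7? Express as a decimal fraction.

Total flow out = 315 + 1180 = 1495 kg/min.
NaCl in = 315×0.410 + 1180×0.033 = 168.09 kg/min.
NaCl mass fraction in F7 = 168.09/1495 = 0.1124.

0.1124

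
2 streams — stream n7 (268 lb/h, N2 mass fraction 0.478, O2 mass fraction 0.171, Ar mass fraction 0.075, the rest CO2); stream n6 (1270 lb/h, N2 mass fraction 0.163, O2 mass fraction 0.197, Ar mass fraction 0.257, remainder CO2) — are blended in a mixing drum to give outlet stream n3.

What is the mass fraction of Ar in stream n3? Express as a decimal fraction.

0.225

Total flow out = 268 + 1270 = 1538 lb/h.
Ar in = 268×0.075 + 1270×0.257 = 346.49 lb/h.
Ar mass fraction in n3 = 346.49/1538 = 0.225.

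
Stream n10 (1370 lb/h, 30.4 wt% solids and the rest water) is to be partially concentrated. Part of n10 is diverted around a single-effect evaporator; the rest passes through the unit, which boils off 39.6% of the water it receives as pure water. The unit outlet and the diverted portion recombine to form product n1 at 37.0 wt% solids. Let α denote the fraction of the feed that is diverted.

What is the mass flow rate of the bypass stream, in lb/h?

All 1370×0.304 = 416.48 lb/h of solids reaches n1, so n1 = 416.48/0.370 = 1125.6 lb/h and vapour = 244.38 lb/h.
The evaporator receives (1−α)·1370 of feed at 0.696 water and removes 0.396 of that water:
0.396×0.696×(1−α)×1370 = 244.38
(1−α) = 244.38/377.59 = 0.6472;  α = 0.3528.
Bypass flow = 0.3528×1370 = 483.34 lb/h.

483.3 lb/h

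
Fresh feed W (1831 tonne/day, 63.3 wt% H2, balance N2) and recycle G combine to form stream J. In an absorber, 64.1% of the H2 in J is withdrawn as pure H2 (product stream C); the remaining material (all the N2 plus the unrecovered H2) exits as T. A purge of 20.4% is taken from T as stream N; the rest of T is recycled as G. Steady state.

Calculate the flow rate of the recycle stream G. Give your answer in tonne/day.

3086 tonne/day

N2 enters only via W and leaves only via the purge: 1831×0.367 = 0.204×(N2 in T), and the absorber passes all N2, so N2 in J = N2 in T = 3294 tonne/day.
H2 in J: m_A = 1831×0.633 + (1−0.204)·(1−0.641)·m_A, so m_A = 1159/0.7142 = 1622.7 tonne/day.
T = (1−0.641)×1622.7 + 3294 = 3876.6 tonne/day.
Recycle G = (1−0.204)×3876.6 = 3085.8 tonne/day.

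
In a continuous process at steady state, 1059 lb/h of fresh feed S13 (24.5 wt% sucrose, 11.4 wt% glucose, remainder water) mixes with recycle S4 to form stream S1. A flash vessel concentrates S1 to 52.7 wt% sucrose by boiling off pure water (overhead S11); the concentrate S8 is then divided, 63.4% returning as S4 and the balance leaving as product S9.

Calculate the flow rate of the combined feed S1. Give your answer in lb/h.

1912 lb/h

Overall sucrose balance (none leaves overhead): sucrose in fresh feed = sucrose in product, i.e. 1059×0.245 = (1−0.634)·S8·0.527.
S8 = 259.45/(0.527×0.366) = 1345.1 lb/h.
Recycle S4 = 0.634×1345.1 = 852.82 lb/h.
Combined feed S1 = 1059 + 852.82 = 1911.8 lb/h.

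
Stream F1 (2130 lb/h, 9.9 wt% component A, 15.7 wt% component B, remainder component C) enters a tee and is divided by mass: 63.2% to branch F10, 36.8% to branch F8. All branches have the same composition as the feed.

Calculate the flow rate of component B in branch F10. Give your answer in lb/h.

Branch F10 total = 0.632×2130 = 1346.2 lb/h.
component B in F10 = 0.157×1346.2 = 211.35 lb/h.

211.3 lb/h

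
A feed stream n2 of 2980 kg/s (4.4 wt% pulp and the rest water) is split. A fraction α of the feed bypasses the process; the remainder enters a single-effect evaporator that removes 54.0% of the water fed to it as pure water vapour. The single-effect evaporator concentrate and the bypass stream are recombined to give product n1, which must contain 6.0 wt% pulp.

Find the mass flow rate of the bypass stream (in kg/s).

1441 kg/s

All 2980×0.044 = 131.12 kg/s of pulp reaches n1, so n1 = 131.12/0.060 = 2185.3 kg/s and vapour = 794.67 kg/s.
The evaporator receives (1−α)·2980 of feed at 0.956 water and removes 0.540 of that water:
0.540×0.956×(1−α)×2980 = 794.67
(1−α) = 794.67/1538.4 = 0.5166;  α = 0.4834.
Bypass flow = 0.4834×2980 = 1440.7 kg/s.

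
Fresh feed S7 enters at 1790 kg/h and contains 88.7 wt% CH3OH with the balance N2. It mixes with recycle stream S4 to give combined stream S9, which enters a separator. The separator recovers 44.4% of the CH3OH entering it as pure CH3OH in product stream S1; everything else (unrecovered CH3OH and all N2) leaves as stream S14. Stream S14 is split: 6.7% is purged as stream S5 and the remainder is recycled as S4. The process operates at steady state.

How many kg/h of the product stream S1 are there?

CH3OH in S9: m_A = 1790×0.887 + (1−0.067)·(1−0.444)·m_A, so m_A = 1587.7/0.4813 = 3299.2 kg/h.
Product S1 = 0.444×3299.2 = 1464.8 kg/h.

1465 kg/h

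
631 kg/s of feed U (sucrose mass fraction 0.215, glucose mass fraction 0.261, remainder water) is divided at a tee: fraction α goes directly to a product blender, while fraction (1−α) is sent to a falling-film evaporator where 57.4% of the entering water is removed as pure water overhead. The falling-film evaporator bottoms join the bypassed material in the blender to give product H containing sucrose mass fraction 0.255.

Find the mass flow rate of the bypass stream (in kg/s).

301.9 kg/s

All 631×0.215 = 135.66 kg/s of sucrose reaches H, so H = 135.66/0.255 = 532.02 kg/s and vapour = 98.98 kg/s.
The evaporator receives (1−α)·631 of feed at 0.524 water and removes 0.574 of that water:
0.574×0.524×(1−α)×631 = 98.98
(1−α) = 98.98/189.79 = 0.5215;  α = 0.4785.
Bypass flow = 0.4785×631 = 301.92 kg/s.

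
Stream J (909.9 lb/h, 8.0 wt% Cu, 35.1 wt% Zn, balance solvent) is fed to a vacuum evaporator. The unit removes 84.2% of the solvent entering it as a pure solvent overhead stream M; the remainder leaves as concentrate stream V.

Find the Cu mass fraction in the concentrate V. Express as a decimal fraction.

Cu is not removed: 909.9×0.080 = 72.792 lb/h of Cu enters V.
solvent entering = 909.9×0.569 = 517.73 lb/h; overhead removed = 0.842×517.73 = 435.93 lb/h.
Concentrate = 909.9 − 435.93 = 473.97 lb/h.
Mass fraction = 72.792/473.97 = 0.154.

0.154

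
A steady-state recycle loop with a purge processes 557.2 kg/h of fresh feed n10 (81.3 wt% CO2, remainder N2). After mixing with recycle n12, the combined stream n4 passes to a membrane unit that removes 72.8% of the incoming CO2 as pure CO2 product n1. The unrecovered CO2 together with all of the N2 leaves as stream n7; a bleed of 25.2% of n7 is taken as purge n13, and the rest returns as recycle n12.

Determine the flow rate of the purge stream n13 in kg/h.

N2 enters only via n10 and leaves only via the purge: 557.2×0.187 = 0.252×(N2 in n7), and the membrane unit passes all N2, so N2 in n4 = N2 in n7 = 413.48 kg/h.
CO2 in n4: m_A = 557.2×0.813 + (1−0.252)·(1−0.728)·m_A, so m_A = 453/0.7965 = 568.71 kg/h.
n7 = (1−0.728)×568.71 + 413.48 = 568.17 kg/h.
Purge n13 = 0.252×568.17 = 143.18 kg/h.

143.2 kg/h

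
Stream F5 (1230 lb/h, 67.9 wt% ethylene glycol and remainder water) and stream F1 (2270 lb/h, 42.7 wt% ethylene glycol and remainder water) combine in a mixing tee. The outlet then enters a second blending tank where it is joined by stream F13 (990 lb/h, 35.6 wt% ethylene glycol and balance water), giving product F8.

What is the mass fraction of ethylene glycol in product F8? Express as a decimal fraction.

0.480

Overall, product flow = 4490 lb/h.
ethylene glycol in = 1230×0.679 + 2270×0.427 + 990×0.356 = 2156.9 lb/h.
ethylene glycol fraction in F8 = 0.480.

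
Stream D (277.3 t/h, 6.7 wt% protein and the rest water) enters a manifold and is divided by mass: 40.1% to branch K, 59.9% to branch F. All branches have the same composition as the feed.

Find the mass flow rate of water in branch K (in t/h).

Branch K total = 0.401×277.3 = 111.2 t/h.
water in K = 0.933×111.2 = 103.75 t/h.

103.7 t/h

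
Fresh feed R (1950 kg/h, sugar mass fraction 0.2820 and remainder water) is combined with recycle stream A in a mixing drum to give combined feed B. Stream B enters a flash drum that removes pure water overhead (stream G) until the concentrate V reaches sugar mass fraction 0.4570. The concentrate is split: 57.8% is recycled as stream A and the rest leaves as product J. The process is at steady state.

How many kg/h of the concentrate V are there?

2851 kg/h

Overall sugar balance (none leaves overhead): sugar in fresh feed = sugar in product, i.e. 1950×0.282 = (1−0.578)·V·0.457.
V = 549.9/(0.457×0.422) = 2851.4 kg/h.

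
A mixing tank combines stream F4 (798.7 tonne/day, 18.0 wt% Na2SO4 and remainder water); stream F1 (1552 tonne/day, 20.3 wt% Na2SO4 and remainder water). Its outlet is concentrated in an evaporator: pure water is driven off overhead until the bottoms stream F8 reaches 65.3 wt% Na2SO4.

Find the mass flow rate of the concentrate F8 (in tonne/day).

702.6 tonne/day

Na2SO4 entering = 798.7×0.180 + 1552×0.203 = 458.82 tonne/day.
All Na2SO4 reports to F8, so F8 = 458.82/0.653 = 702.64 tonne/day.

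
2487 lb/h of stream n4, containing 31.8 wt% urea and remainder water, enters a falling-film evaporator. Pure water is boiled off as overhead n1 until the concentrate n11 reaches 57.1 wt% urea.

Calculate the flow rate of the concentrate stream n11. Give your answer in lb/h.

1385 lb/h

urea is conserved: 2487×0.318 = 790.87 lb/h all reports to the concentrate.
Concentrate = 790.87/(target fraction) = 1385.1 lb/h.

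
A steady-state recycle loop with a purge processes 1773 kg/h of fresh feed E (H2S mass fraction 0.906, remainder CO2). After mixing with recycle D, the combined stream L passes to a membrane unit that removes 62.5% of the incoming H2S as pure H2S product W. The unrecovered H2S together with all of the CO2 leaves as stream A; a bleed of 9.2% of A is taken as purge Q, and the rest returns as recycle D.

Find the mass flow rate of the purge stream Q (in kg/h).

250.7 kg/h

CO2 enters only via E and leaves only via the purge: 1773×0.094 = 0.092×(CO2 in A), and the membrane unit passes all CO2, so CO2 in L = CO2 in A = 1811.5 kg/h.
H2S in L: m_A = 1773×0.906 + (1−0.092)·(1−0.625)·m_A, so m_A = 1606.3/0.6595 = 2435.7 kg/h.
A = (1−0.625)×2435.7 + 1811.5 = 2724.9 kg/h.
Purge Q = 0.092×2724.9 = 250.69 kg/h.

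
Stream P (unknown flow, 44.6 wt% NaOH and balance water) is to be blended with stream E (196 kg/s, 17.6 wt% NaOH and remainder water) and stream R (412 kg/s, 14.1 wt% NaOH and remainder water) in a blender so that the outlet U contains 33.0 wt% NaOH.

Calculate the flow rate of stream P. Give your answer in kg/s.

931.5 kg/s

Let P be the unknown flow. Total out = 608 + P.
NaOH balance: 92.588 + 0.446·P = 0.330·(608 + P)
(0.446 − 0.330)·P = 0.330×608 − 92.588 = 108.05
P = 108.05 / 0.116 = 931.48 kg/s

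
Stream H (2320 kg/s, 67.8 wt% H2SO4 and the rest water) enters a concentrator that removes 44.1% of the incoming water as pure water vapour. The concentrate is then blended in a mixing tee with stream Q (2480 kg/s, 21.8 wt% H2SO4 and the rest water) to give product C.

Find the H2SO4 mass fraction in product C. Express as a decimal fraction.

Vapour removed = 0.441×0.322×2320 = 329.44 kg/s; concentrate = 1990.6 kg/s.
H2SO4 reaching the mixer = 1573 (from concentrate) + 2480×0.218 = 2113.6 kg/s.
Product flow = 1990.6 + 2480 = 4470.6 kg/s; H2SO4 fraction = 0.473.

0.473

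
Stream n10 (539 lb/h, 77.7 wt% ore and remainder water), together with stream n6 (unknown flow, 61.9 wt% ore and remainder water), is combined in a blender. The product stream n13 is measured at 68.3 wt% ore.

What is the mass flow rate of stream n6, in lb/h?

791.7 lb/h

Let n6 be the unknown flow. Total out = 539 + n6.
ore balance: 418.8 + 0.619·n6 = 0.683·(539 + n6)
(0.619 − 0.683)·n6 = 0.683×539 − 418.8 = -50.666
n6 = -50.666 / -0.064 = 791.66 lb/h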